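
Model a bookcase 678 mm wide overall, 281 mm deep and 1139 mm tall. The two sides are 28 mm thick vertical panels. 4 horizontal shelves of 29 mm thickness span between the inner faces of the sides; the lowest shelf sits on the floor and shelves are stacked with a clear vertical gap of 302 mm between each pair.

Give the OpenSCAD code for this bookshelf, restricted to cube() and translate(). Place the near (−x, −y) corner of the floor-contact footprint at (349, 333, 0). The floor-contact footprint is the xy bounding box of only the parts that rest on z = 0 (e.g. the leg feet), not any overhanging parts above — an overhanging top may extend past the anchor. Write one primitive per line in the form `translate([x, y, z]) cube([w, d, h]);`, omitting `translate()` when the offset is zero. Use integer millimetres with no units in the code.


translate([349, 333, 0]) cube([28, 281, 1139]);
translate([999, 333, 0]) cube([28, 281, 1139]);
translate([377, 333, 0]) cube([622, 281, 29]);
translate([377, 333, 331]) cube([622, 281, 29]);
translate([377, 333, 662]) cube([622, 281, 29]);
translate([377, 333, 993]) cube([622, 281, 29]);


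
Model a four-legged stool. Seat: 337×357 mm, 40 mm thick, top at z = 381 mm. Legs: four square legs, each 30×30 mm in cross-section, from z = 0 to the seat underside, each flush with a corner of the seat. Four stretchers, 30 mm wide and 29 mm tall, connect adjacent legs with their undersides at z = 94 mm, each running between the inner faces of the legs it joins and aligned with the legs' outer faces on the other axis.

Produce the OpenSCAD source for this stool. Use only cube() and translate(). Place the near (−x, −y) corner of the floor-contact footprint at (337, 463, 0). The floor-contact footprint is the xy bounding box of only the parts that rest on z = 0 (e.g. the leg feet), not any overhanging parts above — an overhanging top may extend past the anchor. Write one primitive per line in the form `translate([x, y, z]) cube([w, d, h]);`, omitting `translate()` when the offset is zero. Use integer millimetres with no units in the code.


translate([337, 463, 341]) cube([337, 357, 40]);
translate([337, 463, 0]) cube([30, 30, 341]);
translate([644, 463, 0]) cube([30, 30, 341]);
translate([337, 790, 0]) cube([30, 30, 341]);
translate([644, 790, 0]) cube([30, 30, 341]);
translate([367, 463, 94]) cube([277, 30, 29]);
translate([367, 790, 94]) cube([277, 30, 29]);
translate([337, 493, 94]) cube([30, 297, 29]);
translate([644, 493, 94]) cube([30, 297, 29]);


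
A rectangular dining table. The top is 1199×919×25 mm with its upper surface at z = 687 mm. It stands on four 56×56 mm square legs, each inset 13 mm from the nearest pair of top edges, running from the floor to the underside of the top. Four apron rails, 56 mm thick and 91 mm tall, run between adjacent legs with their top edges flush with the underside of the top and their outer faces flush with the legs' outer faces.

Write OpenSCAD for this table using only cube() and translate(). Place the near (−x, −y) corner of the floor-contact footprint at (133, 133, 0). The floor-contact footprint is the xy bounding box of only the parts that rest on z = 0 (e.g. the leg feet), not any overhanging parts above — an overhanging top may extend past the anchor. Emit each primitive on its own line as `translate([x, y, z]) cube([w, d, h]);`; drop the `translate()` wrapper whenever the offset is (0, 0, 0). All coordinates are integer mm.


translate([120, 120, 662]) cube([1199, 919, 25]);
translate([133, 133, 0]) cube([56, 56, 662]);
translate([1250, 133, 0]) cube([56, 56, 662]);
translate([133, 970, 0]) cube([56, 56, 662]);
translate([1250, 970, 0]) cube([56, 56, 662]);
translate([189, 133, 571]) cube([1061, 56, 91]);
translate([189, 970, 571]) cube([1061, 56, 91]);
translate([133, 189, 571]) cube([56, 781, 91]);
translate([1250, 189, 571]) cube([56, 781, 91]);


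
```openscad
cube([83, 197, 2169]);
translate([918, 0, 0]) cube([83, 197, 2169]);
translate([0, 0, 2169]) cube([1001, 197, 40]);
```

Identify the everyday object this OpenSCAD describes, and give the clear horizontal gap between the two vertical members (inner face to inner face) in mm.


A door frame. The clear opening width is 835 mm.

Two 2169 mm tall posts with a header on top — a door frame. The left jamb is 83 mm wide at x = 0; the right jamb starts at x = 918. The clear opening is 918 − 83 = 835 mm.


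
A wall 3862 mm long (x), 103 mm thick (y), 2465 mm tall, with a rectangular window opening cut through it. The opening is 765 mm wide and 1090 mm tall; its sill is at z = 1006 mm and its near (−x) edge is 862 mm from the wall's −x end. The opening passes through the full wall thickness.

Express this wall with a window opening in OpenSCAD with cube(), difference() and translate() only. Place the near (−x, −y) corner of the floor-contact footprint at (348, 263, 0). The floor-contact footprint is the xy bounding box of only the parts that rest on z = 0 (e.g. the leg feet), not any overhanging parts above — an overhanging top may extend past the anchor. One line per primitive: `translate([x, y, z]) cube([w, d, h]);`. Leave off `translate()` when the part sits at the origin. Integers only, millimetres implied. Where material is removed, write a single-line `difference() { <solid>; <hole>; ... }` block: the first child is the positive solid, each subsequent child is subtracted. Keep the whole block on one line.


difference() { translate([348, 263, 0]) cube([3862, 103, 2465]); translate([1210, 263, 1006]) cube([765, 103, 1090]); }


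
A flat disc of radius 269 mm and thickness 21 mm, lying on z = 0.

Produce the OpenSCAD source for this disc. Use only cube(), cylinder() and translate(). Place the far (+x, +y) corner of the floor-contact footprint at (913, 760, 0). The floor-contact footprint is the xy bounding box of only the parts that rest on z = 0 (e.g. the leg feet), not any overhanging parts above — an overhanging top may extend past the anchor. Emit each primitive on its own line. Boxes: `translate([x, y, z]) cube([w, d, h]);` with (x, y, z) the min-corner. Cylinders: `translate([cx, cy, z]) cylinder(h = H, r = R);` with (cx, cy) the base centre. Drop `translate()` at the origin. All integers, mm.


translate([644, 491, 0]) cylinder(h = 21, r = 269);


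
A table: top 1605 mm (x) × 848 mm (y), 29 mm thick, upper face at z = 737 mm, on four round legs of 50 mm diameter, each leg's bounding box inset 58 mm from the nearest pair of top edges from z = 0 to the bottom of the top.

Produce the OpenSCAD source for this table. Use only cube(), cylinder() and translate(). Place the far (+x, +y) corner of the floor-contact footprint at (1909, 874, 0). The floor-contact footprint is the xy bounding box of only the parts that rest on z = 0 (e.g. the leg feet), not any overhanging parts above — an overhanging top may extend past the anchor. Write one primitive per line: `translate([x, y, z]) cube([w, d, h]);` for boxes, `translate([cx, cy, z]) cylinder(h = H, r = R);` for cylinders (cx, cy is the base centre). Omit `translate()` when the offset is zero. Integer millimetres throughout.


translate([362, 84, 708]) cube([1605, 848, 29]);
translate([445, 167, 0]) cylinder(h = 708, r = 25);
translate([1884, 167, 0]) cylinder(h = 708, r = 25);
translate([445, 849, 0]) cylinder(h = 708, r = 25);
translate([1884, 849, 0]) cylinder(h = 708, r = 25);


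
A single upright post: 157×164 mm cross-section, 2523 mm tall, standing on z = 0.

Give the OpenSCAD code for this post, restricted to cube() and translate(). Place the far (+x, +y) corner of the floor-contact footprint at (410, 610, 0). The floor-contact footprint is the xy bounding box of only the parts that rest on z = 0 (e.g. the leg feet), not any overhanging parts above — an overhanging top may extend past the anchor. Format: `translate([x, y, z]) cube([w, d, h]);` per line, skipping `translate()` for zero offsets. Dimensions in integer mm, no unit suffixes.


translate([253, 446, 0]) cube([157, 164, 2523]);


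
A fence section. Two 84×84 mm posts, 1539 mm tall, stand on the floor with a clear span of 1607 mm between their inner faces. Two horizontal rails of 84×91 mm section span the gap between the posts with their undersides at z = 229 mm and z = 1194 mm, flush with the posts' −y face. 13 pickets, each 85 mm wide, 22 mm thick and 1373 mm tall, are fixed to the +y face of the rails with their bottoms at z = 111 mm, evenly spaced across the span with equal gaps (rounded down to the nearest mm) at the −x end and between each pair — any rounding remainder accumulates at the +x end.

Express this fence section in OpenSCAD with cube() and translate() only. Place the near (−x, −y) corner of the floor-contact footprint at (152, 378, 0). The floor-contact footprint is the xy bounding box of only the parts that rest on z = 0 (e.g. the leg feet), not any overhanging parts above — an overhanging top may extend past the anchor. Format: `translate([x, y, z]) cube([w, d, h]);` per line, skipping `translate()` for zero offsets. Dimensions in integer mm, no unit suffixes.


translate([152, 378, 0]) cube([84, 84, 1539]);
translate([1843, 378, 0]) cube([84, 84, 1539]);
translate([236, 378, 229]) cube([1607, 84, 91]);
translate([236, 378, 1194]) cube([1607, 84, 91]);
translate([271, 462, 111]) cube([85, 22, 1373]);
translate([391, 462, 111]) cube([85, 22, 1373]);
translate([511, 462, 111]) cube([85, 22, 1373]);
translate([631, 462, 111]) cube([85, 22, 1373]);
translate([751, 462, 111]) cube([85, 22, 1373]);
translate([871, 462, 111]) cube([85, 22, 1373]);
translate([991, 462, 111]) cube([85, 22, 1373]);
translate([1111, 462, 111]) cube([85, 22, 1373]);
translate([1231, 462, 111]) cube([85, 22, 1373]);
translate([1351, 462, 111]) cube([85, 22, 1373]);
translate([1471, 462, 111]) cube([85, 22, 1373]);
translate([1591, 462, 111]) cube([85, 22, 1373]);
translate([1711, 462, 111]) cube([85, 22, 1373]);


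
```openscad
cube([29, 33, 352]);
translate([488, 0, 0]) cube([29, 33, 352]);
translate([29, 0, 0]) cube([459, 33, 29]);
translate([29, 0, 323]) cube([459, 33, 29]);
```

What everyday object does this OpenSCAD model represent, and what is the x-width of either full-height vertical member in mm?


A picture frame. The border width is 29 mm.

Four thin pieces enclosing a rectangular opening — a picture frame. The two full-height stiles are 352 mm tall; the top rail sits at z = 323 and is 29 mm tall, so the border above the opening is 352 − 323 = 29 mm, matching the stile x-width.


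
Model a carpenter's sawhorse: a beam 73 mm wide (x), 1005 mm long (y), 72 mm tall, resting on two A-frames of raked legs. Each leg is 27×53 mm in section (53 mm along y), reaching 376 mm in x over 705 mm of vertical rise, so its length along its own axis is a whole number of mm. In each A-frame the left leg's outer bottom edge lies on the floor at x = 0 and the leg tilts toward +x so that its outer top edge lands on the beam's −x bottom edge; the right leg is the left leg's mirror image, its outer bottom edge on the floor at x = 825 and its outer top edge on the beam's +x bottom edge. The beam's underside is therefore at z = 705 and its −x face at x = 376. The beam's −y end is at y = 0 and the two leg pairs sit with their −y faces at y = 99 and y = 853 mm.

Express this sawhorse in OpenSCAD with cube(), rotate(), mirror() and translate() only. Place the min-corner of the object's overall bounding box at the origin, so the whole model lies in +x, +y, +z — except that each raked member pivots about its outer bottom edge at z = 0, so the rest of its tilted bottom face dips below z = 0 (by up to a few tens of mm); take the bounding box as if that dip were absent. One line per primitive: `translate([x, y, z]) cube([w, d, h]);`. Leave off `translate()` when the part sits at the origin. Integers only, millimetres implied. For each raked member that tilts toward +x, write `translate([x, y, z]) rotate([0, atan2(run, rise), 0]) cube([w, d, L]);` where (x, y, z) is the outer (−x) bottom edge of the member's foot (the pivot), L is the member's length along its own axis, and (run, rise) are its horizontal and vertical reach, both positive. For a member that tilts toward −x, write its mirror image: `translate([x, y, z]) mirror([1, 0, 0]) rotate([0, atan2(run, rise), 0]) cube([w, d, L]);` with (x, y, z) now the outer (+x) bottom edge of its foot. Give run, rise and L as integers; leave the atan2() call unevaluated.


translate([376, 0, 705]) cube([73, 1005, 72]);
translate([0, 99, 0]) rotate([0, atan2(376, 705), 0]) cube([27, 53, 799]);
translate([825, 99, 0]) mirror([1, 0, 0]) rotate([0, atan2(376, 705), 0]) cube([27, 53, 799]);
translate([0, 853, 0]) rotate([0, atan2(376, 705), 0]) cube([27, 53, 799]);
translate([825, 853, 0]) mirror([1, 0, 0]) rotate([0, atan2(376, 705), 0]) cube([27, 53, 799]);


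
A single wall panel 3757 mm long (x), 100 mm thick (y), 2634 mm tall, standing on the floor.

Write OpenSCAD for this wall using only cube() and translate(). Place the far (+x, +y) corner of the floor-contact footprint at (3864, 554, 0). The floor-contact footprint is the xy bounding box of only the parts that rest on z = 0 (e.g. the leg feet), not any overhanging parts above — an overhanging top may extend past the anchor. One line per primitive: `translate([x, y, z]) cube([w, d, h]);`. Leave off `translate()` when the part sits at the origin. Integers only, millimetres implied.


translate([107, 454, 0]) cube([3757, 100, 2634]);


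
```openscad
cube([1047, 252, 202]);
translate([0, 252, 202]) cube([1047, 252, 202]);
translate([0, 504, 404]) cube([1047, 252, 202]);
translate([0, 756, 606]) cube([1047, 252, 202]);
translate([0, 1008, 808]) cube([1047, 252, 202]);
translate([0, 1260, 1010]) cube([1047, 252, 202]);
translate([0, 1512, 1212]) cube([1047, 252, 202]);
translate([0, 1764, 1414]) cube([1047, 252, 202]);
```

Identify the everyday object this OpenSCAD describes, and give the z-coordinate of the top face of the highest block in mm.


A staircase. The total rise is 1616 mm.

8 identical blocks, each offset up and back from the previous — a staircase. Each step is 202 mm tall and there are 8 of them, so the total rise is 8 × 202 = 1616 mm.


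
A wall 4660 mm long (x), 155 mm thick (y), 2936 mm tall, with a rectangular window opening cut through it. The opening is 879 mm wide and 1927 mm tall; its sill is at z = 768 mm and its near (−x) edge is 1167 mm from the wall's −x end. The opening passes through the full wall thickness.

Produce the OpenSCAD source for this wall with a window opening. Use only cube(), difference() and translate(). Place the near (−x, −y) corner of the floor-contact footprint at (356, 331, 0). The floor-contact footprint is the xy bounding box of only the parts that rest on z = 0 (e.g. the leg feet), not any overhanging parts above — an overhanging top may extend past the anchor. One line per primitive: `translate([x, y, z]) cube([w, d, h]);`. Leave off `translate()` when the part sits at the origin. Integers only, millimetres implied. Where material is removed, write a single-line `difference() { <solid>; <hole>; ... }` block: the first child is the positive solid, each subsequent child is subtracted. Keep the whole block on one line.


difference() { translate([356, 331, 0]) cube([4660, 155, 2936]); translate([1523, 331, 768]) cube([879, 155, 1927]); }


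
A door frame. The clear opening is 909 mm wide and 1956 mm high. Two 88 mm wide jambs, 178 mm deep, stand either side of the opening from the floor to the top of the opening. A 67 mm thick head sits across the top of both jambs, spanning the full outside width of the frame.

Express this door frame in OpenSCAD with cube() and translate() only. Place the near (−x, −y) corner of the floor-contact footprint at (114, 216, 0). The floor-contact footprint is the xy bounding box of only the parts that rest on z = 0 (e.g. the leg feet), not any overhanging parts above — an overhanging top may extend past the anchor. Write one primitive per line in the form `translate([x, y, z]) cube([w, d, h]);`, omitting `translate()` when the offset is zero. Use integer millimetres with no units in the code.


translate([114, 216, 0]) cube([88, 178, 1956]);
translate([1111, 216, 0]) cube([88, 178, 1956]);
translate([114, 216, 1956]) cube([1085, 178, 67]);


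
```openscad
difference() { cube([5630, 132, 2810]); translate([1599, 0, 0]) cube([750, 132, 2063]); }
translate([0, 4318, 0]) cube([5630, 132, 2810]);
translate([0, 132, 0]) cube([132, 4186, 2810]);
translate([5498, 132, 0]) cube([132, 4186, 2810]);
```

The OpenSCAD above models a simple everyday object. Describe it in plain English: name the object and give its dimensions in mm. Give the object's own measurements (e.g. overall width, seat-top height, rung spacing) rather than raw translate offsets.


A single room: four walls, each 2810 mm tall and 132 mm thick, enclosing an outside footprint 5630×4450 mm (x × y), no floor or roof. The front and back walls (−y and +y sides) run the full x-width; the side walls fit between their inner faces. A door opening 750 mm wide and 2063 mm tall is cut through the front wall from the floor up, its −x edge 1599 mm from the wall's −x end.


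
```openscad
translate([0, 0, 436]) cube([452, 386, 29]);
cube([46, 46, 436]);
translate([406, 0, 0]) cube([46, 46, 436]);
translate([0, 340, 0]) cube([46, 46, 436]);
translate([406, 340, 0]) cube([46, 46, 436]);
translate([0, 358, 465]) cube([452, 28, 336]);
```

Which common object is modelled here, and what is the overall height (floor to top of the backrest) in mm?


A chair. The overall height is 801 mm.

A slab on four corner posts with a tall panel at the back — a chair. The seat slab sits at z = 436 with thickness 29, and the 336 mm backrest starts at the seat top, so the overall height is 436 + 29 + 336 = 801 mm.


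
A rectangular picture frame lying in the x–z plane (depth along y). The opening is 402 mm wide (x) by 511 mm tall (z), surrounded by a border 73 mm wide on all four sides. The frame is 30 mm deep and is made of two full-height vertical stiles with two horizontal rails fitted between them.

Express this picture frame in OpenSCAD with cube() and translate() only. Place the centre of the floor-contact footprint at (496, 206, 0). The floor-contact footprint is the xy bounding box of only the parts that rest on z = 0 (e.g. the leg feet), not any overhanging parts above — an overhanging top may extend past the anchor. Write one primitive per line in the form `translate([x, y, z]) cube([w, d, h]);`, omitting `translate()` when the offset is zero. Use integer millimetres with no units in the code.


translate([222, 191, 0]) cube([73, 30, 657]);
translate([697, 191, 0]) cube([73, 30, 657]);
translate([295, 191, 0]) cube([402, 30, 73]);
translate([295, 191, 584]) cube([402, 30, 73]);


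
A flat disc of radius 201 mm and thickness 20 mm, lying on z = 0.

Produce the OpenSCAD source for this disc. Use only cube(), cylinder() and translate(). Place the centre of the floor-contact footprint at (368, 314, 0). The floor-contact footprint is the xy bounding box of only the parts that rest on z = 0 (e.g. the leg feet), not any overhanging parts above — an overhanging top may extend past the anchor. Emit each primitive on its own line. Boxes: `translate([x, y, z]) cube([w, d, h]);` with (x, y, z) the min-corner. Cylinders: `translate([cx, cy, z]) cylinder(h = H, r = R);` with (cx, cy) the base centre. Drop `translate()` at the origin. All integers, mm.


translate([368, 314, 0]) cylinder(h = 20, r = 201);


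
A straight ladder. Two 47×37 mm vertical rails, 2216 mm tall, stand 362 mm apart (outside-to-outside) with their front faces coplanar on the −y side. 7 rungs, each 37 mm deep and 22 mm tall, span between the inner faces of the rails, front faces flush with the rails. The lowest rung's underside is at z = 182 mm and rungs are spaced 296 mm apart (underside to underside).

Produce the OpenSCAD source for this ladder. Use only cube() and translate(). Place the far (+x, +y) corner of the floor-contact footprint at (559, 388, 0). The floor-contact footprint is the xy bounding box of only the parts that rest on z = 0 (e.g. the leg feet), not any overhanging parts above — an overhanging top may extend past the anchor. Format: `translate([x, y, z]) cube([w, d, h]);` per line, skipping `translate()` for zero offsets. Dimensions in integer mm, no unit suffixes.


// rung span = 362 - 2*47 = 268
// rung[k] z = 182 + k*296
translate([197, 351, 0]) cube([47, 37, 2216]);
translate([512, 351, 0]) cube([47, 37, 2216]);
translate([244, 351, 182]) cube([268, 37, 22]);
translate([244, 351, 478]) cube([268, 37, 22]);
translate([244, 351, 774]) cube([268, 37, 22]);
translate([244, 351, 1070]) cube([268, 37, 22]);
translate([244, 351, 1366]) cube([268, 37, 22]);
translate([244, 351, 1662]) cube([268, 37, 22]);
translate([244, 351, 1958]) cube([268, 37, 22]);


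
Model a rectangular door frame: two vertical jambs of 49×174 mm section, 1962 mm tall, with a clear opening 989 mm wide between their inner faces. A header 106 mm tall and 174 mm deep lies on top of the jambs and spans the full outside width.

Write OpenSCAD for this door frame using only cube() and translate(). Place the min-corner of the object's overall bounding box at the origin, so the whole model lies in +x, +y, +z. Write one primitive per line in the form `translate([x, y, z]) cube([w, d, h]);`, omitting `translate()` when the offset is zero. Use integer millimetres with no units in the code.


cube([49, 174, 1962]);
translate([1038, 0, 0]) cube([49, 174, 1962]);
translate([0, 0, 1962]) cube([1087, 174, 106]);


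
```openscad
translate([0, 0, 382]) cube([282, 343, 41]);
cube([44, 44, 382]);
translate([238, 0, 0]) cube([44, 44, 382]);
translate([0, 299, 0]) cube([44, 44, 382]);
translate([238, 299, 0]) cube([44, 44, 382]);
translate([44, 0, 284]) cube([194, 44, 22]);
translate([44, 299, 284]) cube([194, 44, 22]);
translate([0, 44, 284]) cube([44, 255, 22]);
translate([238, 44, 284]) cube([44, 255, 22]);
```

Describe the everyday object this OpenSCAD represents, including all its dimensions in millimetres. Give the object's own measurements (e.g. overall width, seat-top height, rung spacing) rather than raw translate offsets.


A simple wooden stool: a rectangular seat 282 mm (x) by 343 mm (y), 41 mm thick, top face at z = 423 mm, on four square legs, each 44×44 mm in cross-section. The legs rest on z = 0, each flush with a corner of the seat. Four stretchers, 44 mm wide and 22 mm tall, connect adjacent legs with their undersides at z = 284 mm, each running between the inner faces of the legs it joins and aligned with the legs' outer faces on the other axis.


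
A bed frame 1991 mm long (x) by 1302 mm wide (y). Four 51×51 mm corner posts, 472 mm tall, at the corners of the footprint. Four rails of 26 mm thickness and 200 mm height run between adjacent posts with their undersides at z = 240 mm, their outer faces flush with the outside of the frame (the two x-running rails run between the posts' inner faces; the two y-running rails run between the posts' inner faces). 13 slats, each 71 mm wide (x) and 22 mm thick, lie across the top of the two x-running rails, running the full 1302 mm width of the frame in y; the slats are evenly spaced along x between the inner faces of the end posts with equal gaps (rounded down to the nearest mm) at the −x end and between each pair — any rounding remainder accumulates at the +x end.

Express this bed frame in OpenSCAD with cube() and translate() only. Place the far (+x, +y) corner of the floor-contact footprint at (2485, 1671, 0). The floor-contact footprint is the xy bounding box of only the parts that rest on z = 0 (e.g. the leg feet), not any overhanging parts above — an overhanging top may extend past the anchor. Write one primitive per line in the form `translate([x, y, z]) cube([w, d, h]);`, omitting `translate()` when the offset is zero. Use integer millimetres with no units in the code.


translate([494, 369, 0]) cube([51, 51, 472]);
translate([494, 1620, 0]) cube([51, 51, 472]);
translate([2434, 369, 0]) cube([51, 51, 472]);
translate([2434, 1620, 0]) cube([51, 51, 472]);
translate([545, 369, 240]) cube([1889, 26, 200]);
translate([545, 1645, 240]) cube([1889, 26, 200]);
translate([494, 420, 240]) cube([26, 1200, 200]);
translate([2459, 420, 240]) cube([26, 1200, 200]);
translate([614, 369, 440]) cube([71, 1302, 22]);
translate([754, 369, 440]) cube([71, 1302, 22]);
translate([894, 369, 440]) cube([71, 1302, 22]);
translate([1034, 369, 440]) cube([71, 1302, 22]);
translate([1174, 369, 440]) cube([71, 1302, 22]);
translate([1314, 369, 440]) cube([71, 1302, 22]);
translate([1454, 369, 440]) cube([71, 1302, 22]);
translate([1594, 369, 440]) cube([71, 1302, 22]);
translate([1734, 369, 440]) cube([71, 1302, 22]);
translate([1874, 369, 440]) cube([71, 1302, 22]);
translate([2014, 369, 440]) cube([71, 1302, 22]);
translate([2154, 369, 440]) cube([71, 1302, 22]);
translate([2294, 369, 440]) cube([71, 1302, 22]);


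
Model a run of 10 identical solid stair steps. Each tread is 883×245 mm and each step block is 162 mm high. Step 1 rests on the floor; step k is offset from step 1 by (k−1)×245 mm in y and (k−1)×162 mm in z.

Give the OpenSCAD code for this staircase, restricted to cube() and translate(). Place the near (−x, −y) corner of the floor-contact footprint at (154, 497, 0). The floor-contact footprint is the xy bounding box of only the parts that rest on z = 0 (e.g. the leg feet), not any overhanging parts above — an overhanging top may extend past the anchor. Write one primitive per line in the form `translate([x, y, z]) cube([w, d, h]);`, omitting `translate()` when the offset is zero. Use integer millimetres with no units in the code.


translate([154, 497, 0]) cube([883, 245, 162]);
translate([154, 742, 162]) cube([883, 245, 162]);
translate([154, 987, 324]) cube([883, 245, 162]);
translate([154, 1232, 486]) cube([883, 245, 162]);
translate([154, 1477, 648]) cube([883, 245, 162]);
translate([154, 1722, 810]) cube([883, 245, 162]);
translate([154, 1967, 972]) cube([883, 245, 162]);
translate([154, 2212, 1134]) cube([883, 245, 162]);
translate([154, 2457, 1296]) cube([883, 245, 162]);
translate([154, 2702, 1458]) cube([883, 245, 162]);


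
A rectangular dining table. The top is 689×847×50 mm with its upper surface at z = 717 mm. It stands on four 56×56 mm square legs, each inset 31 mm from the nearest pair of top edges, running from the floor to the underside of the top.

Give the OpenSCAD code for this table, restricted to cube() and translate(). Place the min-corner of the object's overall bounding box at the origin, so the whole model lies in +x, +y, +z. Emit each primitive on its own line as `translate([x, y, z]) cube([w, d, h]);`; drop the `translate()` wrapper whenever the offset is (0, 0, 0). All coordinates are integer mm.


// leg_h = 717 - 50 = 667
translate([0, 0, 667]) cube([689, 847, 50]);
translate([31, 31, 0]) cube([56, 56, 667]);
translate([602, 31, 0]) cube([56, 56, 667]);
translate([31, 760, 0]) cube([56, 56, 667]);
translate([602, 760, 0]) cube([56, 56, 667]);


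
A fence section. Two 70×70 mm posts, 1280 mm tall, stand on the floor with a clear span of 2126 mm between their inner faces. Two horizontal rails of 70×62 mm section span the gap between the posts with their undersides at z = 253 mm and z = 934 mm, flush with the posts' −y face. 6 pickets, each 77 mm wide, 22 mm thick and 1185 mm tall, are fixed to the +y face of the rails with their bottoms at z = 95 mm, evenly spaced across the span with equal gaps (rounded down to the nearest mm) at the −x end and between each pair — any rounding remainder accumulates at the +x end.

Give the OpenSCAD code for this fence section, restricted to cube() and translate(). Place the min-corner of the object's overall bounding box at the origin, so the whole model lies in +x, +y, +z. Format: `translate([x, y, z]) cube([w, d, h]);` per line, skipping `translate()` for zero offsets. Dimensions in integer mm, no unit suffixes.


cube([70, 70, 1280]);
translate([2196, 0, 0]) cube([70, 70, 1280]);
translate([70, 0, 253]) cube([2126, 70, 62]);
translate([70, 0, 934]) cube([2126, 70, 62]);
translate([307, 70, 95]) cube([77, 22, 1185]);
translate([621, 70, 95]) cube([77, 22, 1185]);
translate([935, 70, 95]) cube([77, 22, 1185]);
translate([1249, 70, 95]) cube([77, 22, 1185]);
translate([1563, 70, 95]) cube([77, 22, 1185]);
translate([1877, 70, 95]) cube([77, 22, 1185]);


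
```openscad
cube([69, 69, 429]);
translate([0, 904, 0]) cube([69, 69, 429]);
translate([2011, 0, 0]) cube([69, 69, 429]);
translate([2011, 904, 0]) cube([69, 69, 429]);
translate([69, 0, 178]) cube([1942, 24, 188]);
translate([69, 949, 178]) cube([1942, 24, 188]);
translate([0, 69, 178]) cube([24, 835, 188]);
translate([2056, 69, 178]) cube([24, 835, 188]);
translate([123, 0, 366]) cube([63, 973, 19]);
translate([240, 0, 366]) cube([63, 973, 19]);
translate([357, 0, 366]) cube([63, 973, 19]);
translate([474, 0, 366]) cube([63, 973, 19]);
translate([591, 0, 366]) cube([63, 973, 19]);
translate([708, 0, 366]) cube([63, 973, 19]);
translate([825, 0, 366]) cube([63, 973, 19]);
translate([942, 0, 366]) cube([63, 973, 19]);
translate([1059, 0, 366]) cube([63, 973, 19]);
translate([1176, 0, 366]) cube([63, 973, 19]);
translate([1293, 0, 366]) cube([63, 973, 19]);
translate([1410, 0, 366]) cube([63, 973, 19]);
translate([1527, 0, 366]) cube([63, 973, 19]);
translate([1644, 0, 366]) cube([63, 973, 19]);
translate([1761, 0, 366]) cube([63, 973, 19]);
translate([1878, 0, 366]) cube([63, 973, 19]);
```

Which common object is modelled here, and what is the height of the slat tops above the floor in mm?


A bed frame. The slat-top height is 385 mm.

Four posts, four rails, and a row of slats — a bed frame. Slats sit on the rails at z = 178 + 188 = 366; with slat thickness 19, the top is 385 mm.


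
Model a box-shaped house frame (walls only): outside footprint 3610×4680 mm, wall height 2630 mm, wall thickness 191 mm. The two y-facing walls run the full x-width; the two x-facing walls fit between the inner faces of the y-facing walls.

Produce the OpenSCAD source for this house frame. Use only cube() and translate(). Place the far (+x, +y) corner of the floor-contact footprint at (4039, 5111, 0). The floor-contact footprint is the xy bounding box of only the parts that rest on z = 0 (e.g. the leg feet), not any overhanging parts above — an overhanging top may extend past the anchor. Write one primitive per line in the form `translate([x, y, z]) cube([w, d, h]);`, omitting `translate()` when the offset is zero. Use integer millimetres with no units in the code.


translate([429, 431, 0]) cube([3610, 191, 2630]);
translate([429, 4920, 0]) cube([3610, 191, 2630]);
translate([429, 622, 0]) cube([191, 4298, 2630]);
translate([3848, 622, 0]) cube([191, 4298, 2630]);


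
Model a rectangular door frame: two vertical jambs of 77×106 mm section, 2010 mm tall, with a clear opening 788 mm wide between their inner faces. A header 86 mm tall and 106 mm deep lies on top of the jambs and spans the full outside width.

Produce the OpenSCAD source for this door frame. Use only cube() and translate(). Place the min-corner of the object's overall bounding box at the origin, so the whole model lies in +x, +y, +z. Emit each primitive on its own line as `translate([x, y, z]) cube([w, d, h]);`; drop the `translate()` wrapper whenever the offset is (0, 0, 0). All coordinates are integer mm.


cube([77, 106, 2010]);
translate([865, 0, 0]) cube([77, 106, 2010]);
translate([0, 0, 2010]) cube([942, 106, 86]);


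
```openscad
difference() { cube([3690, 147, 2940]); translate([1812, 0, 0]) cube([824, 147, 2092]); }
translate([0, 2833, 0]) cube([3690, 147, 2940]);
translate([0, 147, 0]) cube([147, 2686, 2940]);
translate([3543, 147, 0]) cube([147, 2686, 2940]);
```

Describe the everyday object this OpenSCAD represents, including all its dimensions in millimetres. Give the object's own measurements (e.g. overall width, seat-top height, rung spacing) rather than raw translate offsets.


A single room: four walls, each 2940 mm tall and 147 mm thick, enclosing an outside footprint 3690×2980 mm (x × y), no floor or roof. The front and back walls (−y and +y sides) run the full x-width; the side walls fit between their inner faces. A door opening 824 mm wide and 2092 mm tall is cut through the front wall from the floor up, its −x edge 1812 mm from the wall's −x end.


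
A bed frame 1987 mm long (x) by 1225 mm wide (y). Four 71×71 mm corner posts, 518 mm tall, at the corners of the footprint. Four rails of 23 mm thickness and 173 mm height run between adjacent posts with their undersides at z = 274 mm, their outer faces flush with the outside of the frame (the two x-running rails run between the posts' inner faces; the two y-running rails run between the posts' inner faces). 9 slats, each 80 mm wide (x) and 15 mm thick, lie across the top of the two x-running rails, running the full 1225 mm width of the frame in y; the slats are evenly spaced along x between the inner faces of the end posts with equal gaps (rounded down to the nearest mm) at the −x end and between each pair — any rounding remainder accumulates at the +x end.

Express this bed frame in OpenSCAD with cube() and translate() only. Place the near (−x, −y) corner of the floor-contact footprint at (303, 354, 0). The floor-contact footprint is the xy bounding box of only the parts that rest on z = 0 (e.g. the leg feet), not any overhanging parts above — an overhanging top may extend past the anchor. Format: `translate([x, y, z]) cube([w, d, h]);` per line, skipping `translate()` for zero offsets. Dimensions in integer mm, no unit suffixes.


// slat z = rail_z + rail_h = 274 + 173 = 447
// slat gap = ⌊(1845 − 9·80) / 10⌋ = 112
translate([303, 354, 0]) cube([71, 71, 518]);
translate([303, 1508, 0]) cube([71, 71, 518]);
translate([2219, 354, 0]) cube([71, 71, 518]);
translate([2219, 1508, 0]) cube([71, 71, 518]);
translate([374, 354, 274]) cube([1845, 23, 173]);
translate([374, 1556, 274]) cube([1845, 23, 173]);
translate([303, 425, 274]) cube([23, 1083, 173]);
translate([2267, 425, 274]) cube([23, 1083, 173]);
translate([486, 354, 447]) cube([80, 1225, 15]);
translate([678, 354, 447]) cube([80, 1225, 15]);
translate([870, 354, 447]) cube([80, 1225, 15]);
translate([1062, 354, 447]) cube([80, 1225, 15]);
translate([1254, 354, 447]) cube([80, 1225, 15]);
translate([1446, 354, 447]) cube([80, 1225, 15]);
translate([1638, 354, 447]) cube([80, 1225, 15]);
translate([1830, 354, 447]) cube([80, 1225, 15]);
translate([2022, 354, 447]) cube([80, 1225, 15]);


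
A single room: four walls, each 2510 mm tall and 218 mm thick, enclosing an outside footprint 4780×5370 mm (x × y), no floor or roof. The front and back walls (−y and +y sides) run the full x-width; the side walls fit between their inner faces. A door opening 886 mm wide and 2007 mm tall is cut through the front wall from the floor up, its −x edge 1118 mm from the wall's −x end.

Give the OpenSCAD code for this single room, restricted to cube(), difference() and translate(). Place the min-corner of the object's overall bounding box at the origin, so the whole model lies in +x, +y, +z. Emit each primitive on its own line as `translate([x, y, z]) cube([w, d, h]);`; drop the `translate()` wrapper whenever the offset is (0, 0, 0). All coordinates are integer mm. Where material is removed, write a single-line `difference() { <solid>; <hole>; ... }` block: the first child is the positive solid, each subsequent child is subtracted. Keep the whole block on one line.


difference() { cube([4780, 218, 2510]); translate([1118, 0, 0]) cube([886, 218, 2007]); }
translate([0, 5152, 0]) cube([4780, 218, 2510]);
translate([0, 218, 0]) cube([218, 4934, 2510]);
translate([4562, 218, 0]) cube([218, 4934, 2510]);


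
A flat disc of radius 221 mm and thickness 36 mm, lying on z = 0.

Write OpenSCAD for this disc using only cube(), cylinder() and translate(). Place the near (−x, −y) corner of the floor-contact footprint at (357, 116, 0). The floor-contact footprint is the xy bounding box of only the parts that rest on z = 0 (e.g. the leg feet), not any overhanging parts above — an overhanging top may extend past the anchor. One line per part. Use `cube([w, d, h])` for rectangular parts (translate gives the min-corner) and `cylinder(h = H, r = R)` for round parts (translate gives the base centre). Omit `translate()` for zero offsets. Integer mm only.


translate([578, 337, 0]) cylinder(h = 36, r = 221);


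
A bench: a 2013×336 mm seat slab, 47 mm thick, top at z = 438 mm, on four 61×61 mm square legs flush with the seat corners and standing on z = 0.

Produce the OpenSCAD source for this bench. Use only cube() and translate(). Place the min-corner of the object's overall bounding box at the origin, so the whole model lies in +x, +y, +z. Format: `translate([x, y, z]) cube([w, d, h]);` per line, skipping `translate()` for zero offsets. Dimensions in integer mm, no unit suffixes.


translate([0, 0, 391]) cube([2013, 336, 47]);
cube([61, 61, 391]);
translate([0, 275, 0]) cube([61, 61, 391]);
translate([1952, 0, 0]) cube([61, 61, 391]);
translate([1952, 275, 0]) cube([61, 61, 391]);


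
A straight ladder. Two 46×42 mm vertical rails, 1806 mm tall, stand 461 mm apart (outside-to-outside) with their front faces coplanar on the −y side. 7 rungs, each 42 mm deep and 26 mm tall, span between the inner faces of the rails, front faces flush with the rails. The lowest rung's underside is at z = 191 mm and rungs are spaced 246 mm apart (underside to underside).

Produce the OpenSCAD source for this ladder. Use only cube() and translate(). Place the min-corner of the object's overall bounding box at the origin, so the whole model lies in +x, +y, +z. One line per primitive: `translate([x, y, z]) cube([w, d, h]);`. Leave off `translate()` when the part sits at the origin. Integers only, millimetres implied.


cube([46, 42, 1806]);
translate([415, 0, 0]) cube([46, 42, 1806]);
translate([46, 0, 191]) cube([369, 42, 26]);
translate([46, 0, 437]) cube([369, 42, 26]);
translate([46, 0, 683]) cube([369, 42, 26]);
translate([46, 0, 929]) cube([369, 42, 26]);
translate([46, 0, 1175]) cube([369, 42, 26]);
translate([46, 0, 1421]) cube([369, 42, 26]);
translate([46, 0, 1667]) cube([369, 42, 26]);


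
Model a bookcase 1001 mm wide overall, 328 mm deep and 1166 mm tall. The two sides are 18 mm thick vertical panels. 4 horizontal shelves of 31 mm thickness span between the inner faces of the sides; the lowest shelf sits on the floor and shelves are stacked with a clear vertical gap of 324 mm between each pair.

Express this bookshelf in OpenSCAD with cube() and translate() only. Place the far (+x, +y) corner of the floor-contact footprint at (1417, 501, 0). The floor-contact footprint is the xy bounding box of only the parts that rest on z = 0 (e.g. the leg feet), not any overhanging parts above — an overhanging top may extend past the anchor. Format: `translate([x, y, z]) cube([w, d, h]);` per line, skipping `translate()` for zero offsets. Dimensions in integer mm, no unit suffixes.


translate([416, 173, 0]) cube([18, 328, 1166]);
translate([1399, 173, 0]) cube([18, 328, 1166]);
translate([434, 173, 0]) cube([965, 328, 31]);
translate([434, 173, 355]) cube([965, 328, 31]);
translate([434, 173, 710]) cube([965, 328, 31]);
translate([434, 173, 1065]) cube([965, 328, 31]);


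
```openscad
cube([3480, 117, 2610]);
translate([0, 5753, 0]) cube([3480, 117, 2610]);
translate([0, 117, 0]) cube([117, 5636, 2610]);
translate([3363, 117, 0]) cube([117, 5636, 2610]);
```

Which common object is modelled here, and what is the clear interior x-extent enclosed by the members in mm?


A house (or room) frame. The interior width is 3246 mm.

Four 2610 mm walls enclosing a rectangle with no floor or roof — a room or house frame. Outside width is 3480 mm and wall thickness is 117 mm, so the interior width is 3480 − 2 × 117 = 3246 mm.


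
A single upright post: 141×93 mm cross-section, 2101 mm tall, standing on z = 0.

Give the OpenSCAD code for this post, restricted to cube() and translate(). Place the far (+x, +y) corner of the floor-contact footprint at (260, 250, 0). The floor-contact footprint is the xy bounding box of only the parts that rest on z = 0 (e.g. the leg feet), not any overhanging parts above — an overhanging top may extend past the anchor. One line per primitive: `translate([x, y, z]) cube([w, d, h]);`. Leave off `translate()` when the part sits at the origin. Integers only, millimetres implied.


translate([119, 157, 0]) cube([141, 93, 2101]);
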